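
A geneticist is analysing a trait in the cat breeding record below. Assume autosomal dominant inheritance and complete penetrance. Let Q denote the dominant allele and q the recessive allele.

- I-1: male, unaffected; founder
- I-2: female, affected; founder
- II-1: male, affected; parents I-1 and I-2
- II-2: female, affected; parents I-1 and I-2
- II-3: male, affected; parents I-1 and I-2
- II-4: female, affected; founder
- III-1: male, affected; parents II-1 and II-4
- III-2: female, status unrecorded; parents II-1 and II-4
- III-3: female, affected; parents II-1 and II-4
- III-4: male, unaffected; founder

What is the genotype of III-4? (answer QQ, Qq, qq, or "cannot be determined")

qq

III-4 is unaffected, so III-4 is qq.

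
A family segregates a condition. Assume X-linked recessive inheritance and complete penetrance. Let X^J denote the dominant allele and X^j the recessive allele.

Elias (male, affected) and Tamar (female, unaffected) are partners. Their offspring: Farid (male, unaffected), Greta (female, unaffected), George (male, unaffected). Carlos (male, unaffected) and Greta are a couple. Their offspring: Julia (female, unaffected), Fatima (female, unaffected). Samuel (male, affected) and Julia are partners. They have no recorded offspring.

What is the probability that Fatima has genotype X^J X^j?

1/2

Carlos is unaffected, so Carlos is X^J Y.
Greta is unaffected so carries J and received j from Elias (X^j Y), so Greta is X^J X^j.
Their cross gives offspring ratios 1/2 X^J X^J : 1/2 X^J X^j. Conditioning on Fatima being unaffected, P(X^J X^j) = 1/2 / 1 = 1/2.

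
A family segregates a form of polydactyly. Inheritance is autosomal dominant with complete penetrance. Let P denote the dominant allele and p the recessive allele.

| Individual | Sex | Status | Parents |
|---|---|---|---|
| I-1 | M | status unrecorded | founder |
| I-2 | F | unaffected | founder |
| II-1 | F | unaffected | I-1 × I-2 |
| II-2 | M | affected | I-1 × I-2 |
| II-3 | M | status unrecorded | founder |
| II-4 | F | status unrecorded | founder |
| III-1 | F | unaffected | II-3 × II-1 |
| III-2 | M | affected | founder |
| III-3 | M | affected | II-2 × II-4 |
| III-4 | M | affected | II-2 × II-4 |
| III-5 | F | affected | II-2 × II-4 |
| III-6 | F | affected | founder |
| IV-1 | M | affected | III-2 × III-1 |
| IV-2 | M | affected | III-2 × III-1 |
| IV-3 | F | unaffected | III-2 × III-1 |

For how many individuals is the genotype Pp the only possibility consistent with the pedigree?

5

Obligate heterozygotes: I-1 passed P to II-2 (Pp, whose p came from I-2) and passed p to II-1 (pp), so I-1 is Pp; II-2 is affected so carries P and received p from I-2 (pp), so II-2 is Pp; III-2 is affected so carries P and passed p to IV-3 (pp), so III-2 is Pp; IV-1 is affected so carries P and received p from III-1 (pp), so IV-1 is Pp; IV-2 is affected so carries P and received p from III-1 (pp), so IV-2 is Pp.
Every other individual is either homozygous by phenotype or has at least one consistent homozygous assignment, so the count is 5.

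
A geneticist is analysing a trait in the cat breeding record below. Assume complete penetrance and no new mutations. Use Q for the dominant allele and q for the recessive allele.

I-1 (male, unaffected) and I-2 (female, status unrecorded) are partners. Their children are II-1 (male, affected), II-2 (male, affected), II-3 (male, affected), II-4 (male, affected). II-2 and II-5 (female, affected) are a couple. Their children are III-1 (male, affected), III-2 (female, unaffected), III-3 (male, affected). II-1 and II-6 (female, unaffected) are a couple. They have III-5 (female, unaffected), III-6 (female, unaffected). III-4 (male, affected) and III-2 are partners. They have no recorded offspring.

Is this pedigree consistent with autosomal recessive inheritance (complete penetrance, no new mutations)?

No

Under autosomal recessive, III-2 (unaffected, female) cannot arise from II-2 (affected) × II-5 (affected).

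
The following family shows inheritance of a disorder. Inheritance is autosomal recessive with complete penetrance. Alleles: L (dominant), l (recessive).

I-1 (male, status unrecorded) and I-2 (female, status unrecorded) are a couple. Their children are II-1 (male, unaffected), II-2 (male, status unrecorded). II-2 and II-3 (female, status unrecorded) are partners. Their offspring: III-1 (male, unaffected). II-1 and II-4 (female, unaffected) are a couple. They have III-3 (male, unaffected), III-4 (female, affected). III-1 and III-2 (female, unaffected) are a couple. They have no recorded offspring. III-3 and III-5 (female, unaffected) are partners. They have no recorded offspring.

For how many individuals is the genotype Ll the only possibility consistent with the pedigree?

Obligate heterozygotes: II-1 is unaffected so carries L and passed l to III-4 (ll), so II-1 is Ll; II-4 is unaffected so carries L and passed l to III-4 (ll), so II-4 is Ll.
Every other individual is either homozygous by phenotype or has at least one consistent homozygous assignment, so the count is 2.

2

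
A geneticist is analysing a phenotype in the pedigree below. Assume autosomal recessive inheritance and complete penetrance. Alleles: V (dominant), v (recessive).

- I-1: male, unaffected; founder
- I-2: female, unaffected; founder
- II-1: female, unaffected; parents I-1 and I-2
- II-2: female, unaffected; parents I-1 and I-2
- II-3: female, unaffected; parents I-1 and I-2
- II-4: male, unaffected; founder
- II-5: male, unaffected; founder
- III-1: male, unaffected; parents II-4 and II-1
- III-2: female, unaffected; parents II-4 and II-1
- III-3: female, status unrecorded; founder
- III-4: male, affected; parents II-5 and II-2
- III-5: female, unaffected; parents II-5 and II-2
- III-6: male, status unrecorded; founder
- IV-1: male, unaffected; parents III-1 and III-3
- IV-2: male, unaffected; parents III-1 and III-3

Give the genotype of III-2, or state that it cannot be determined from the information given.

III-2's phenotype allows VV or Vv, and no parent or child forces a single allele at both positions; consistent genotype assignments exist with III-2 as VV or Vv.

cannot be determined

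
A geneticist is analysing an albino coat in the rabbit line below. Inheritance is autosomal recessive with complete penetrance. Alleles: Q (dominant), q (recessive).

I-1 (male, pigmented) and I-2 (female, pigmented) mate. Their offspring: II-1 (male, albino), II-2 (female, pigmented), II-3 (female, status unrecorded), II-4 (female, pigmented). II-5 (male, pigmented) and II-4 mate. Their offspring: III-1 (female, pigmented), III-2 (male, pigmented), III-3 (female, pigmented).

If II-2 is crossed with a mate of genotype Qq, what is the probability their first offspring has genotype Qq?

I-1 is pigmented so carries Q and passed q to II-1 (qq), so I-1 is Qq.
I-2 is pigmented so carries Q and passed q to II-1 (qq), so I-2 is Qq.
II-2 is a pigmented offspring of I-1 (Qq) × I-2 (Qq), whose cross gives 1/4 QQ : 1/2 Qq : 1/4 qq; conditioning on being pigmented, II-2 is QQ with probability 1/3, Qq with probability 2/3.
Summing over parental genotype combinations, P(offspring has genotype Qq) = 1/3·1/2 + 2/3·1/2 = 1/2.

1/2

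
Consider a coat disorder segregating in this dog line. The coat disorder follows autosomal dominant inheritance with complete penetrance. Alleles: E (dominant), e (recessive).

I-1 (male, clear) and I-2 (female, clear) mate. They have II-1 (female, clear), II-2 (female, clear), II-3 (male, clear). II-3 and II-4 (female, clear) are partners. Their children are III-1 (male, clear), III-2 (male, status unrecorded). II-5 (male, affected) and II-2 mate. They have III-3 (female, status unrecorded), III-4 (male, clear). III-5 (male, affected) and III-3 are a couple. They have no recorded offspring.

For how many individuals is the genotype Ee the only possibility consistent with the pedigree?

Obligate heterozygotes: II-5 is affected so carries E and passed e to III-4 (ee), so II-5 is Ee.
Every other individual is either homozygous by phenotype or has at least one consistent homozygous assignment, so the count is 1.

1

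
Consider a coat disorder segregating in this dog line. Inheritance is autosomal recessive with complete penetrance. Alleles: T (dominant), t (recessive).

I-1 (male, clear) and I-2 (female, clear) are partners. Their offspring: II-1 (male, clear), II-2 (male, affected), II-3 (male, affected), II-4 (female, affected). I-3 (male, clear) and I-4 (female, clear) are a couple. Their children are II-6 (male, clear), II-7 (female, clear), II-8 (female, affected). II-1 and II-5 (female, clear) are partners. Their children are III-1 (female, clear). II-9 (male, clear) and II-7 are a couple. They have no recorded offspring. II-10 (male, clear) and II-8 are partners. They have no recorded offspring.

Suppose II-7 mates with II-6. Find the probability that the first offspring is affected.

1/9

I-3 is clear so carries T and passed t to II-8 (tt), so I-3 is Tt.
I-4 is clear so carries T and passed t to II-8 (tt), so I-4 is Tt.
II-7 is a clear offspring of I-3 (Tt) × I-4 (Tt), whose cross gives 1/4 TT : 1/2 Tt : 1/4 tt; conditioning on being clear, II-7 is TT with probability 1/3, Tt with probability 2/3.
II-6 is a clear offspring of I-3 (Tt) × I-4 (Tt), whose cross gives 1/4 TT : 1/2 Tt : 1/4 tt; conditioning on being clear, II-6 is TT with probability 1/3, Tt with probability 2/3.
Summing over parental genotype combinations, P(offspring is affected) = 4/9·1/4 = 1/9.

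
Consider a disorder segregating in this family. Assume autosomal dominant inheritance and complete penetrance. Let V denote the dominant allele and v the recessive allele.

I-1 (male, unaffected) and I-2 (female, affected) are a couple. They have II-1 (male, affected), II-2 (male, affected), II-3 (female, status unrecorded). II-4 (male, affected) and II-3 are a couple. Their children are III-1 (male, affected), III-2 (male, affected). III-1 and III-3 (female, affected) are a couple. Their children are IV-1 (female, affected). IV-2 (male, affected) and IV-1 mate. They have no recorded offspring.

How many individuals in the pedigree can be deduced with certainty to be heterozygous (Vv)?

Obligate heterozygotes: II-1 is affected so carries V and received v from I-1 (vv), so II-1 is Vv; II-2 is affected so carries V and received v from I-1 (vv), so II-2 is Vv.
Every other individual is either homozygous by phenotype or has at least one consistent homozygous assignment, so the count is 2.

2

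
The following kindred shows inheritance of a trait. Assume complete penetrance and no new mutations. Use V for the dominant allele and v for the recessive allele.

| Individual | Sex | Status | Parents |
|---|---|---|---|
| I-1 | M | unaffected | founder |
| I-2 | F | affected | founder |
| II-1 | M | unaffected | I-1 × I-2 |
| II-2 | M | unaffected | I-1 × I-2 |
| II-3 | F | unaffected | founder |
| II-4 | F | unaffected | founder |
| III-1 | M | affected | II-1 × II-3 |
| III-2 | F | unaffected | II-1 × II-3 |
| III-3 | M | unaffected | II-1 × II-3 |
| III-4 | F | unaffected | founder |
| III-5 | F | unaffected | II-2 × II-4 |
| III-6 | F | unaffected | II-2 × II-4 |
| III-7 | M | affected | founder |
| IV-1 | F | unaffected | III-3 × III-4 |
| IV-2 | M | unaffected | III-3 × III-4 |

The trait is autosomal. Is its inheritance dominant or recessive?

II-1 and II-3 are both unaffected yet have an affected child III-1. Under dominance, an affected child requires at least one affected parent, so the trait cannot be dominant.

recessive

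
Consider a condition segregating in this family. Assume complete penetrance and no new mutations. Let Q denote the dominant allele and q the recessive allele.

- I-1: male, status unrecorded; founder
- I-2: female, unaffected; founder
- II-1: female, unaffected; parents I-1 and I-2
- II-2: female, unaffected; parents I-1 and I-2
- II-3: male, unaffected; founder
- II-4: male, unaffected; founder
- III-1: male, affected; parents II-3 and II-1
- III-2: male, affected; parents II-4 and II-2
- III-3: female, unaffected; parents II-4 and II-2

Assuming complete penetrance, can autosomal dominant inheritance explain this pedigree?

Under autosomal dominant, III-1 (affected, male) cannot arise from II-3 (unaffected) × II-1 (unaffected).

No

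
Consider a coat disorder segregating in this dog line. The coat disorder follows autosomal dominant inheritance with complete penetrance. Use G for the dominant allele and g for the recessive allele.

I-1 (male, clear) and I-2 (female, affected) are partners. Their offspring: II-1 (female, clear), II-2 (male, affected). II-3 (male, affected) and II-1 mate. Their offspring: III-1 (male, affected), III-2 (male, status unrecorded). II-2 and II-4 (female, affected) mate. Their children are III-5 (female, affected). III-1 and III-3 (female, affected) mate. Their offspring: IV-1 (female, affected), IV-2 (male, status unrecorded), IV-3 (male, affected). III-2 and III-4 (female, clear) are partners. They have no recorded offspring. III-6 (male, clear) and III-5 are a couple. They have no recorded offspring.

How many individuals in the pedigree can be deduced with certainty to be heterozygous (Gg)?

Obligate heterozygotes: I-2 is affected so carries G and passed g to II-1 (gg), so I-2 is Gg; II-2 is affected so carries G and received g from I-1 (gg), so II-2 is Gg; III-1 is affected so carries G and received g from II-1 (gg), so III-1 is Gg.
Every other individual is either homozygous by phenotype or has at least one consistent homozygous assignment, so the count is 3.

3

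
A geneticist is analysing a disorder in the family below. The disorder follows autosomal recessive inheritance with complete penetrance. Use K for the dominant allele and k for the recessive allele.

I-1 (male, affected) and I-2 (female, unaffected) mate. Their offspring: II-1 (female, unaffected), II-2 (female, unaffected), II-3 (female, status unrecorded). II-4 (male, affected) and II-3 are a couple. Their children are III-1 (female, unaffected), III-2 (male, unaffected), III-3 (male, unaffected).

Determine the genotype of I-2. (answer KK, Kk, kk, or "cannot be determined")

cannot be determined

I-2's phenotype allows KK or Kk, and no parent or child forces a single allele at both positions; consistent genotype assignments exist with I-2 as KK or Kk.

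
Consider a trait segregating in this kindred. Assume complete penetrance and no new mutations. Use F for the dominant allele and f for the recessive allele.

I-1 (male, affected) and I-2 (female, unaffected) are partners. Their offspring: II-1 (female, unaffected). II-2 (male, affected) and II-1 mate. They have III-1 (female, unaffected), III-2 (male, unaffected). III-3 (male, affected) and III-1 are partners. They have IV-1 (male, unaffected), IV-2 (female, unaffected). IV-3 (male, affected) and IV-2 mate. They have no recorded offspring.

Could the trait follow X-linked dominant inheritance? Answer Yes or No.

No

Under X-linked dominant, II-1 (unaffected, female) cannot arise from I-1 (affected) × I-2 (unaffected).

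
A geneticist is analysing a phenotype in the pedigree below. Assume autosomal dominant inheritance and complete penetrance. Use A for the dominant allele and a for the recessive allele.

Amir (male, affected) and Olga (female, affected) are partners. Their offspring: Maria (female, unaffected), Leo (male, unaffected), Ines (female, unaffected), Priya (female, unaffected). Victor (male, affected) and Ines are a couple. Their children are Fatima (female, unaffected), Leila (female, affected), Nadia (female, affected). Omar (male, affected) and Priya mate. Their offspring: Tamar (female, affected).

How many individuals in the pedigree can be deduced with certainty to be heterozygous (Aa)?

6

Obligate heterozygotes: Amir is affected so carries A and passed a to Maria (aa), so Amir is Aa; Olga is affected so carries A and passed a to Maria (aa), so Olga is Aa; Victor is affected so carries A and passed a to Fatima (aa), so Victor is Aa; Leila is affected so carries A and received a from Ines (aa), so Leila is Aa; Nadia is affected so carries A and received a from Ines (aa), so Nadia is Aa; Tamar is affected so carries A and received a from Priya (aa), so Tamar is Aa.
Every other individual is either homozygous by phenotype or has at least one consistent homozygous assignment, so the count is 6.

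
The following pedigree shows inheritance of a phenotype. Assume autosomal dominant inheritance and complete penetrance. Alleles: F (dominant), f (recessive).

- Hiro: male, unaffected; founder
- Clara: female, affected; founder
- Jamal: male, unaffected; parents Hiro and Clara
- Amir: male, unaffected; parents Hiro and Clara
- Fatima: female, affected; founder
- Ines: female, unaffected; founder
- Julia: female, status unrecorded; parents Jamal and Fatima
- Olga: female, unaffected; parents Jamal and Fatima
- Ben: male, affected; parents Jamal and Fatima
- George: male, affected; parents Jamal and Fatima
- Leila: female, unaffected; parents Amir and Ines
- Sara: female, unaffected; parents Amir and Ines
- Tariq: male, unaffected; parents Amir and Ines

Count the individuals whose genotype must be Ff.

Obligate heterozygotes: Clara is affected so carries F and passed f to Jamal (ff), so Clara is Ff; Fatima is affected so carries F and passed f to Olga (ff), so Fatima is Ff; Ben is affected so carries F and received f from Jamal (ff), so Ben is Ff; George is affected so carries F and received f from Jamal (ff), so George is Ff.
Every other individual is either homozygous by phenotype or has at least one consistent homozygous assignment, so the count is 4.

4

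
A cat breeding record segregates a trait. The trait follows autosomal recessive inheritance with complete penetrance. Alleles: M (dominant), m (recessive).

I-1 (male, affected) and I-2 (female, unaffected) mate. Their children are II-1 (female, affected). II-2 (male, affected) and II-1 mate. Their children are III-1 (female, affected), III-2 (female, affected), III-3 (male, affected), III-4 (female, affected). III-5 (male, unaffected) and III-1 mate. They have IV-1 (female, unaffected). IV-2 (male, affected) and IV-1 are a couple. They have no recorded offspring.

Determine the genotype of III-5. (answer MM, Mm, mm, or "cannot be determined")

III-5's phenotype allows MM or Mm, and no parent or child forces a single allele at both positions; consistent genotype assignments exist with III-5 as MM or Mm.

cannot be determined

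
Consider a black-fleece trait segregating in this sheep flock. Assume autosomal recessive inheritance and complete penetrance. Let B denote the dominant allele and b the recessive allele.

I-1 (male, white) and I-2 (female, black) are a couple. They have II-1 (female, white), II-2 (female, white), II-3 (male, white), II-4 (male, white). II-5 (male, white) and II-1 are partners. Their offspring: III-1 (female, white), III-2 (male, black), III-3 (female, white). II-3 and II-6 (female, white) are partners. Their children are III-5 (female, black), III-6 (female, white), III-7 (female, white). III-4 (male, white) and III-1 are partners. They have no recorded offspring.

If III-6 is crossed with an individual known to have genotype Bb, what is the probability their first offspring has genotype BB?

1/3

II-3 is white so carries B and received b from I-2 (bb), so II-3 is Bb.
II-6 is white so carries B and passed b to III-5 (bb), so II-6 is Bb.
III-6 is a white offspring of II-3 (Bb) × II-6 (Bb), whose cross gives 1/4 BB : 1/2 Bb : 1/4 bb; conditioning on being white, III-6 is BB with probability 1/3, Bb with probability 2/3.
Summing over parental genotype combinations, P(offspring has genotype BB) = 1/3·1/2 + 2/3·1/4 = 1/3.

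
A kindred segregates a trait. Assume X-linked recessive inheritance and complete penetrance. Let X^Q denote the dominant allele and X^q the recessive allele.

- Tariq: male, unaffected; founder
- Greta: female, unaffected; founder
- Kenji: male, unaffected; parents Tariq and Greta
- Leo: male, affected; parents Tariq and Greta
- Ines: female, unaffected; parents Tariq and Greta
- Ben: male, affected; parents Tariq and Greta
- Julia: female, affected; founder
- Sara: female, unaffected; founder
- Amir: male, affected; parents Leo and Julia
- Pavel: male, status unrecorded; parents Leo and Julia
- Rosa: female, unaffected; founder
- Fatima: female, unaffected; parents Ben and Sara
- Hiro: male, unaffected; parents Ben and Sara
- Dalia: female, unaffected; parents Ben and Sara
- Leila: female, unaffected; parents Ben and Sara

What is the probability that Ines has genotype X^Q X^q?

1/2

Tariq is unaffected, so Tariq is X^Q Y.
Greta is unaffected so carries Q and passed q to Leo (X^q Y), so Greta is X^Q X^q.
Their cross gives offspring ratios 1/2 X^Q X^Q : 1/2 X^Q X^q. Conditioning on Ines being unaffected, P(X^Q X^q) = 1/2 / 1 = 1/2.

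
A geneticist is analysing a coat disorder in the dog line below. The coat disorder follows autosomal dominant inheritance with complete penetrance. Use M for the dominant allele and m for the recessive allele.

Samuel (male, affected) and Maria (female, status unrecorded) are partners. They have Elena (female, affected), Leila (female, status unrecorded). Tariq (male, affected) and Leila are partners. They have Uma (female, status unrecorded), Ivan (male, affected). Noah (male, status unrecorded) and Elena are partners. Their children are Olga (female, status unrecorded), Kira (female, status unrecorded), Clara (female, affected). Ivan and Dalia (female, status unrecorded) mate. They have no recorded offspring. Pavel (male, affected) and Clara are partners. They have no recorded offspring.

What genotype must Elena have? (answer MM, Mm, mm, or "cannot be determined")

cannot be determined

Elena's phenotype allows MM or Mm, and no parent or child forces a single allele at both positions; consistent genotype assignments exist with Elena as MM or Mm.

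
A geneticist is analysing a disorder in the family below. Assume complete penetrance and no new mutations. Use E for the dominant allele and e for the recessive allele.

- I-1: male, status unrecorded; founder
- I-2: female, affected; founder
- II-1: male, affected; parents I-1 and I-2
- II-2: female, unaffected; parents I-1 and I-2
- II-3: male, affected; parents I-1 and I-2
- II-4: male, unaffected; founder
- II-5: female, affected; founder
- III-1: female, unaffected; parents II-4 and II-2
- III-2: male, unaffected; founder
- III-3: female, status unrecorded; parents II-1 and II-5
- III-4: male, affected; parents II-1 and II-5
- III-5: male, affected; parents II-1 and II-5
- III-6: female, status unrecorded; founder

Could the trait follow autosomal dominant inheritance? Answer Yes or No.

A consistent assignment under autosomal dominant exists: I-1 Ee, I-2 Ee, II-1 EE, II-2 ee, II-3 EE, II-4 ee, II-5 EE, III-1 ee, III-2 ee, III-3 EE, III-4 EE, III-5 EE, III-6 EE.
In this assignment every recorded phenotype matches its genotype and every non-founder's genotype is obtainable from its parents' genotypes, so the pedigree is consistent.

Yes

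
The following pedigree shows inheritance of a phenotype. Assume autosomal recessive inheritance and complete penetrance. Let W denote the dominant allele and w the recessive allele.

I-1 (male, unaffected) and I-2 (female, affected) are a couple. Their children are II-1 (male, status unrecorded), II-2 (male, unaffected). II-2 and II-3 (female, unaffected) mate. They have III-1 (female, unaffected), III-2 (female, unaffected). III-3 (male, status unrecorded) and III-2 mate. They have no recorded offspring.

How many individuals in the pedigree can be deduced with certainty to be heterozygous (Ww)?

1

Obligate heterozygotes: II-2 is unaffected so carries W and received w from I-2 (ww), so II-2 is Ww.
Every other individual is either homozygous by phenotype or has at least one consistent homozygous assignment, so the count is 1.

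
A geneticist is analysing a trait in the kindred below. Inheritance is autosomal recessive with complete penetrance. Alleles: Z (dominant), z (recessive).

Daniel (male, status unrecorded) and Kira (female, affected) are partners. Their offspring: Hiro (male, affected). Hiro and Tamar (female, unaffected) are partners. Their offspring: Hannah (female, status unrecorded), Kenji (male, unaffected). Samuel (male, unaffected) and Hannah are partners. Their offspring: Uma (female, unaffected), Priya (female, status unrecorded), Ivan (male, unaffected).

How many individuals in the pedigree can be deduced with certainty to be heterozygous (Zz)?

1

Obligate heterozygotes: Kenji is unaffected so carries Z and received z from Hiro (zz), so Kenji is Zz.
Every other individual is either homozygous by phenotype or has at least one consistent homozygous assignment, so the count is 1.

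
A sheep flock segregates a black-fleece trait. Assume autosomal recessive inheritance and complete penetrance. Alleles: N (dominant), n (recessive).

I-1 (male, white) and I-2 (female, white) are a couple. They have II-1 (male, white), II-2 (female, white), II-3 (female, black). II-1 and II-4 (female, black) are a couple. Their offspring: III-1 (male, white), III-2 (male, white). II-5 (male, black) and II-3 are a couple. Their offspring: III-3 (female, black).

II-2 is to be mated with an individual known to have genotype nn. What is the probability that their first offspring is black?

1/3

I-1 is white so carries N and passed n to II-3 (nn), so I-1 is Nn.
I-2 is white so carries N and passed n to II-3 (nn), so I-2 is Nn.
II-2 is a white offspring of I-1 (Nn) × I-2 (Nn), whose cross gives 1/4 NN : 1/2 Nn : 1/4 nn; conditioning on being white, II-2 is NN with probability 1/3, Nn with probability 2/3.
Summing over parental genotype combinations, P(offspring is black) = 2/3·1/2 = 1/3.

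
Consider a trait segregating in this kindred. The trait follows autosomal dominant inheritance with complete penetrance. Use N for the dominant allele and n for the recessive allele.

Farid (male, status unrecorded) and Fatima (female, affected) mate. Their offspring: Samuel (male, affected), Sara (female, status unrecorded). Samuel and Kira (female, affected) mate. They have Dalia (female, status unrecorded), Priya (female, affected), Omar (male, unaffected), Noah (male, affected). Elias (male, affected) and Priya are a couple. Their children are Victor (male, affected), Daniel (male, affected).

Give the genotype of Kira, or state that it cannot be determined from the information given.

From phenotype alone, Kira is NN or Nn.
Kira is affected so carries N and passed n to Omar (nn), so Kira is Nn.

Nn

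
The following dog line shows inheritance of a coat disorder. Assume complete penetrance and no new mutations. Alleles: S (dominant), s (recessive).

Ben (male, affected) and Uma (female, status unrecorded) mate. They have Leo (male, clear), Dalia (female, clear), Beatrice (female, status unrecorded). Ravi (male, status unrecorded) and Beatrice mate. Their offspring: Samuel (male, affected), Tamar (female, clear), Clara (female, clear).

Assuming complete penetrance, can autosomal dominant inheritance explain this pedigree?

Yes

A consistent assignment under autosomal dominant exists: Ben Ss, Uma Ss, Leo ss, Dalia ss, Beatrice Ss, Ravi Ss, Samuel SS, Tamar ss, Clara ss.
In this assignment every recorded phenotype matches its genotype and every non-founder's genotype is obtainable from its parents' genotypes, so the pedigree is consistent.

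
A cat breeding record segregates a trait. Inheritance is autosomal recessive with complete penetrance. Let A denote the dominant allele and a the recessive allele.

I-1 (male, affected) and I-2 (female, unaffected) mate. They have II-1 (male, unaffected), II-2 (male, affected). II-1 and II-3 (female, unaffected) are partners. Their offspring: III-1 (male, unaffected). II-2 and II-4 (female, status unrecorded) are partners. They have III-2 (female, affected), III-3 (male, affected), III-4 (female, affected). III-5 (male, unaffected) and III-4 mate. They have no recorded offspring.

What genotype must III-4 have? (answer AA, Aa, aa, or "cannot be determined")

aa

III-4 is affected, so III-4 is aa.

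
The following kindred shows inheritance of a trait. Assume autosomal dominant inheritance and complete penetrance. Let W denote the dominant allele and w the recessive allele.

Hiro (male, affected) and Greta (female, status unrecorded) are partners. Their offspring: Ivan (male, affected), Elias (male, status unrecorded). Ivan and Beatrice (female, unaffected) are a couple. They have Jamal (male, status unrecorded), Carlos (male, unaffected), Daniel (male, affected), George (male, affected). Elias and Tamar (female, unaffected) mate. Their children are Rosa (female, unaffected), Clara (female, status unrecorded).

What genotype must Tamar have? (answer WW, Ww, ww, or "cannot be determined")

Tamar is unaffected, so Tamar is ww.

ww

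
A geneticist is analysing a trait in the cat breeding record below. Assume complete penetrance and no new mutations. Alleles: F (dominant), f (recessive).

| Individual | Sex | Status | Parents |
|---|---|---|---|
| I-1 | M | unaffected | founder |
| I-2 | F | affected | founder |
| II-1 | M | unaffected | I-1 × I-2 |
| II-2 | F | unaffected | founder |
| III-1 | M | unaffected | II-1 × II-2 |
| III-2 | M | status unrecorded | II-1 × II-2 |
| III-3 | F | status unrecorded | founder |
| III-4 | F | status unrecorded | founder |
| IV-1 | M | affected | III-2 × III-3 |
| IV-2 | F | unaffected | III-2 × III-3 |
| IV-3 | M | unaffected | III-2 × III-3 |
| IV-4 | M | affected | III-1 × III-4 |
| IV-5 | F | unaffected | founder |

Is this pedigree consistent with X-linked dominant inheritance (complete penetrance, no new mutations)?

A consistent assignment under X-linked dominant exists: I-1 X^f Y, I-2 X^F X^f, II-1 X^f Y, II-2 X^f X^f, III-1 X^f Y, III-2 X^f Y, III-3 X^F X^f, III-4 X^F X^F, IV-1 X^F Y, IV-2 X^f X^f, IV-3 X^f Y, IV-4 X^F Y, IV-5 X^f X^f.
In this assignment every recorded phenotype matches its genotype and every non-founder's genotype is obtainable from its parents' genotypes, so the pedigree is consistent.

Yes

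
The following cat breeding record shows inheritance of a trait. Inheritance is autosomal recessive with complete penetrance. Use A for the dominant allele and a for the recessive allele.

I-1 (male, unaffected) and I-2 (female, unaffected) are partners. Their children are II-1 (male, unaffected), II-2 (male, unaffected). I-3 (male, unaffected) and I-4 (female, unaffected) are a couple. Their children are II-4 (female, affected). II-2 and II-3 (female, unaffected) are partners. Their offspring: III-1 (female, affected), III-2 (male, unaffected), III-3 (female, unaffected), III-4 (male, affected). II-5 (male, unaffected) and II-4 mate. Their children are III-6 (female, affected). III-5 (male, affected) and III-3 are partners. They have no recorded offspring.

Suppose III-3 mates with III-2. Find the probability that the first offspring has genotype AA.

4/9

II-2 is unaffected so carries A and passed a to III-1 (aa), so II-2 is Aa.
II-3 is unaffected so carries A and passed a to III-1 (aa), so II-3 is Aa.
III-3 is an unaffected offspring of II-2 (Aa) × II-3 (Aa), whose cross gives 1/4 AA : 1/2 Aa : 1/4 aa; conditioning on being unaffected, III-3 is AA with probability 1/3, Aa with probability 2/3.
III-2 is an unaffected offspring of II-2 (Aa) × II-3 (Aa), whose cross gives 1/4 AA : 1/2 Aa : 1/4 aa; conditioning on being unaffected, III-2 is AA with probability 1/3, Aa with probability 2/3.
Summing over parental genotype combinations, P(offspring has genotype AA) = 1/9·1 + 2/9·1/2 + 2/9·1/2 + 4/9·1/4 = 4/9.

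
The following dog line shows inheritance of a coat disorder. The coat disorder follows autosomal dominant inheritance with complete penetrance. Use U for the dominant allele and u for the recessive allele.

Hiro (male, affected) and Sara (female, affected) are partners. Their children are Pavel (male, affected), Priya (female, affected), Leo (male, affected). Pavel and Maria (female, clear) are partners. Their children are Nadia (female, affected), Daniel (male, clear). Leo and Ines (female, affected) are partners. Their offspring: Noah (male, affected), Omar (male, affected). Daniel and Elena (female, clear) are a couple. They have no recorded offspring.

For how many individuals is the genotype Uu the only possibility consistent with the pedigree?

2

Obligate heterozygotes: Pavel is affected so carries U and passed u to Daniel (uu), so Pavel is Uu; Nadia is affected so carries U and received u from Maria (uu), so Nadia is Uu.
Every other individual is either homozygous by phenotype or has at least one consistent homozygous assignment, so the count is 2.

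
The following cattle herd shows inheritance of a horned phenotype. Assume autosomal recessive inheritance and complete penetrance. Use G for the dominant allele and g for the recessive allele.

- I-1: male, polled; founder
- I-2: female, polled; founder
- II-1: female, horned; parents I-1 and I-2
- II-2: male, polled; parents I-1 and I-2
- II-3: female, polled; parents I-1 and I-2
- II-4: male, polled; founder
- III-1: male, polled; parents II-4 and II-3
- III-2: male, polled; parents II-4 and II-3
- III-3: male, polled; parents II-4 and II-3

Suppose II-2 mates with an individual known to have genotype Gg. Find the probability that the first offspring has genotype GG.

1/3

I-1 is polled so carries G and passed g to II-1 (gg), so I-1 is Gg.
I-2 is polled so carries G and passed g to II-1 (gg), so I-2 is Gg.
II-2 is a polled offspring of I-1 (Gg) × I-2 (Gg), whose cross gives 1/4 GG : 1/2 Gg : 1/4 gg; conditioning on being polled, II-2 is GG with probability 1/3, Gg with probability 2/3.
Summing over parental genotype combinations, P(offspring has genotype GG) = 1/3·1/2 + 2/3·1/4 = 1/3.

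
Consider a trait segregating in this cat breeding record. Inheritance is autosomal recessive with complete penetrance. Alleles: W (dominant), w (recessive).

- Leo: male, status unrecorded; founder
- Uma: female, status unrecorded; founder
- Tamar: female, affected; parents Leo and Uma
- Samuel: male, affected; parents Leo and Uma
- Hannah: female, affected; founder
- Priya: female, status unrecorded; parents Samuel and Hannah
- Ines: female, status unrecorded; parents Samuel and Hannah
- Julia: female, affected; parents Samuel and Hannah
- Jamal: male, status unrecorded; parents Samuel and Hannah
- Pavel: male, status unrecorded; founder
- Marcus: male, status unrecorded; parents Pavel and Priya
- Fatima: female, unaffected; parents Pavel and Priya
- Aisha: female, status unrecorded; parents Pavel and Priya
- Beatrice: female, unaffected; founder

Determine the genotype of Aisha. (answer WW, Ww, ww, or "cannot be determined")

cannot be determined

Aisha's phenotype is unrecorded, and no parent or child forces a single allele at both positions; consistent genotype assignments exist with Aisha as Ww or ww.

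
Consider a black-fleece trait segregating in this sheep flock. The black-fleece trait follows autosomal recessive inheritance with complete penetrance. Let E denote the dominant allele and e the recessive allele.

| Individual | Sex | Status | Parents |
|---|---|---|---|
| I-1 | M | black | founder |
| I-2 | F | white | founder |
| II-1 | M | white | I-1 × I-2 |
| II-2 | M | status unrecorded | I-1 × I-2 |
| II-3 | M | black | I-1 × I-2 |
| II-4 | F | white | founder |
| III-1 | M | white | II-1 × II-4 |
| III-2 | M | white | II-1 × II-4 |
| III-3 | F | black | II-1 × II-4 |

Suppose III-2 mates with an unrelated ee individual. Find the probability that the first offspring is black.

II-1 is white so carries E and received e from I-1 (ee), so II-1 is Ee.
II-4 is white so carries E and passed e to III-3 (ee), so II-4 is Ee.
III-2 is a white offspring of II-1 (Ee) × II-4 (Ee), whose cross gives 1/4 EE : 1/2 Ee : 1/4 ee; conditioning on being white, III-2 is EE with probability 1/3, Ee with probability 2/3.
Summing over parental genotype combinations, P(offspring is black) = 2/3·1/2 = 1/3.

1/3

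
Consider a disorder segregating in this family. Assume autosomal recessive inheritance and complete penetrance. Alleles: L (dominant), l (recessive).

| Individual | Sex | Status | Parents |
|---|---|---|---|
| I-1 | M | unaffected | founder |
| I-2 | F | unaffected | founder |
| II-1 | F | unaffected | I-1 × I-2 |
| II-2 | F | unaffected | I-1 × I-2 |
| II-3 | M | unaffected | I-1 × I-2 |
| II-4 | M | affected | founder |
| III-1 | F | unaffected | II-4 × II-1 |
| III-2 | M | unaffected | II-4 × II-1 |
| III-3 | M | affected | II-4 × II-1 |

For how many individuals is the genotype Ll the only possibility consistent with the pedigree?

3

Obligate heterozygotes: II-1 is unaffected so carries L and passed l to III-3 (ll), so II-1 is Ll; III-1 is unaffected so carries L and received l from II-4 (ll), so III-1 is Ll; III-2 is unaffected so carries L and received l from II-4 (ll), so III-2 is Ll.
Every other individual is either homozygous by phenotype or has at least one consistent homozygous assignment, so the count is 3.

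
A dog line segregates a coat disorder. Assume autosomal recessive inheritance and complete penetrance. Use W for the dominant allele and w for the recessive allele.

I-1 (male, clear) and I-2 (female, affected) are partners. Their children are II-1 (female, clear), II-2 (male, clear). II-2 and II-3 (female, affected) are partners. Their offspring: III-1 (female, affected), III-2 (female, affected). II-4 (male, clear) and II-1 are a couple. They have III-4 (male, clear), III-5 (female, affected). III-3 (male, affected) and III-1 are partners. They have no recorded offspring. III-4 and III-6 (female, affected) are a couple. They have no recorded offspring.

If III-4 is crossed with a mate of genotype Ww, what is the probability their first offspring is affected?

II-4 is clear so carries W and passed w to III-5 (ww), so II-4 is Ww.
II-1 is clear so carries W and received w from I-2 (ww), so II-1 is Ww.
III-4 is a clear offspring of II-4 (Ww) × II-1 (Ww), whose cross gives 1/4 WW : 1/2 Ww : 1/4 ww; conditioning on being clear, III-4 is WW with probability 1/3, Ww with probability 2/3.
Summing over parental genotype combinations, P(offspring is affected) = 2/3·1/4 = 1/6.

1/6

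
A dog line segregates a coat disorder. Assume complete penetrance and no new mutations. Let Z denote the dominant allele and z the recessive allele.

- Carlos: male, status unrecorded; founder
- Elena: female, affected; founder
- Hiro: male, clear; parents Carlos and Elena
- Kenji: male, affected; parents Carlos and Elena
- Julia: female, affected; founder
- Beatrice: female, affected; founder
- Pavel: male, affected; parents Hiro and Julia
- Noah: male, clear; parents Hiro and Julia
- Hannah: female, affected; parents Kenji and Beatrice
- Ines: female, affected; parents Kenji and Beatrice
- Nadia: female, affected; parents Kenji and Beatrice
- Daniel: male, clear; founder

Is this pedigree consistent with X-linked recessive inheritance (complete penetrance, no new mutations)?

Under X-linked recessive, Hiro (clear, male) cannot arise from Carlos (unrecorded) × Elena (affected).

No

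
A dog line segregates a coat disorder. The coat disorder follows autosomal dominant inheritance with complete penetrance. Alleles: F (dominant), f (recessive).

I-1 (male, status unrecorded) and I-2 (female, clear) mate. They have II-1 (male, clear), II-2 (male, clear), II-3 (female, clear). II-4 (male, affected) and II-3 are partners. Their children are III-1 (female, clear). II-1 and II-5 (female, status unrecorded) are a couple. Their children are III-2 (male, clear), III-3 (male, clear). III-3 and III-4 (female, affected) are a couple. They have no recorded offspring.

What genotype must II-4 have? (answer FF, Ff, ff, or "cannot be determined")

Ff

From phenotype alone, II-4 is FF or Ff.
II-4 is affected so carries F and passed f to III-1 (ff), so II-4 is Ff.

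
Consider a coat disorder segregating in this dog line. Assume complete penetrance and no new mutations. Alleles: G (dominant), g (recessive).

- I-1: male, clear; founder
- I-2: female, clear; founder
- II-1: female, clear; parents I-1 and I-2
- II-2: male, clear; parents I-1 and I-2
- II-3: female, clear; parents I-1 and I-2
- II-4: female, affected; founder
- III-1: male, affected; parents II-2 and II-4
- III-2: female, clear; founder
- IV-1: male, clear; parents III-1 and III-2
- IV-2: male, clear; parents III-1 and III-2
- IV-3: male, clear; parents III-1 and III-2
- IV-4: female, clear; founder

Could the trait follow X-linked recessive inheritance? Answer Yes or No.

A consistent assignment under X-linked recessive exists: I-1 X^G Y, I-2 X^G X^G, II-1 X^G X^G, II-2 X^G Y, II-3 X^G X^G, II-4 X^g X^g, III-1 X^g Y, III-2 X^G X^G, IV-1 X^G Y, IV-2 X^G Y, IV-3 X^G Y, IV-4 X^G X^G.
In this assignment every recorded phenotype matches its genotype and every non-founder's genotype is obtainable from its parents' genotypes, so the pedigree is consistent.

Yes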